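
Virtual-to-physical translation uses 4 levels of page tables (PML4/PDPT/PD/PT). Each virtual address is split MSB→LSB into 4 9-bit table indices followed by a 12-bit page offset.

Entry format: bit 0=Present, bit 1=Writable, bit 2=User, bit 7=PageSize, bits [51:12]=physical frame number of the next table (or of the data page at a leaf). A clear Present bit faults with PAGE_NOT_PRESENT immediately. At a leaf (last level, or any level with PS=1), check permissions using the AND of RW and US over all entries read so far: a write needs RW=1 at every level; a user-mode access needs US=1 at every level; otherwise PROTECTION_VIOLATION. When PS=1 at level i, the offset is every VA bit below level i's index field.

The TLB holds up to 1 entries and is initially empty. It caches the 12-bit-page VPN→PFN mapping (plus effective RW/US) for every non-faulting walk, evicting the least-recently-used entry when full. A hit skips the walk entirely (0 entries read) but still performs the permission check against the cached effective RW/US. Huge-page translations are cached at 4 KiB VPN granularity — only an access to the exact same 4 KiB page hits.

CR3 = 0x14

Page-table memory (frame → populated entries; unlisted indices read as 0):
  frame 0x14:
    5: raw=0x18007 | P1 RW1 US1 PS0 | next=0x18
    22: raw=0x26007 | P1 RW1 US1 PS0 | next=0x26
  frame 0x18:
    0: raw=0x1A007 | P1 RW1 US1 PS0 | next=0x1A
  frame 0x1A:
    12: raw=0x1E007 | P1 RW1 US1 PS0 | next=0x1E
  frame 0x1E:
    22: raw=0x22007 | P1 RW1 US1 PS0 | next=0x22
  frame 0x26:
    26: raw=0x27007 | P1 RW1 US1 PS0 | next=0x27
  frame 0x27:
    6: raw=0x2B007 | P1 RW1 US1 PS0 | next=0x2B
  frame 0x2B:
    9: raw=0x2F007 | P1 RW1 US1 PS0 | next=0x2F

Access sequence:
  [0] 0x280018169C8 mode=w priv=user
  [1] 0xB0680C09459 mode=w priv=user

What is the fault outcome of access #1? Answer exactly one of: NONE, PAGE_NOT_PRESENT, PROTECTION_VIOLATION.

Trace:
#0 VA=0x280018169C8 (w,user):
  L0: frame=0x14 idx=5 entry=0x18007 [P=1 RW=1 US=1 PS=0]
  L1: frame=0x18 idx=0 entry=0x1A007 [P=1 RW=1 US=1 PS=0]
  L2: frame=0x1A idx=12 entry=0x1E007 [P=1 RW=1 US=1 PS=0]
  L3: frame=0x1E idx=22 entry=0x22007 [P=1 RW=1 US=1 PS=0]
  ⇒ phys 0x229C8  [4 reads]
#1 VA=0xB0680C09459 (w,user):
  L0: frame=0x14 idx=22 entry=0x26007 [P=1 RW=1 US=1 PS=0]
  L1: frame=0x26 idx=26 entry=0x27007 [P=1 RW=1 US=1 PS=0]
  L2: frame=0x27 idx=6 entry=0x2B007 [P=1 RW=1 US=1 PS=0]
  L3: frame=0x2B idx=9 entry=0x2F007 [P=1 RW=1 US=1 PS=0]
  ⇒ phys 0x2F459  [4 reads]

Access #1 fault: NONE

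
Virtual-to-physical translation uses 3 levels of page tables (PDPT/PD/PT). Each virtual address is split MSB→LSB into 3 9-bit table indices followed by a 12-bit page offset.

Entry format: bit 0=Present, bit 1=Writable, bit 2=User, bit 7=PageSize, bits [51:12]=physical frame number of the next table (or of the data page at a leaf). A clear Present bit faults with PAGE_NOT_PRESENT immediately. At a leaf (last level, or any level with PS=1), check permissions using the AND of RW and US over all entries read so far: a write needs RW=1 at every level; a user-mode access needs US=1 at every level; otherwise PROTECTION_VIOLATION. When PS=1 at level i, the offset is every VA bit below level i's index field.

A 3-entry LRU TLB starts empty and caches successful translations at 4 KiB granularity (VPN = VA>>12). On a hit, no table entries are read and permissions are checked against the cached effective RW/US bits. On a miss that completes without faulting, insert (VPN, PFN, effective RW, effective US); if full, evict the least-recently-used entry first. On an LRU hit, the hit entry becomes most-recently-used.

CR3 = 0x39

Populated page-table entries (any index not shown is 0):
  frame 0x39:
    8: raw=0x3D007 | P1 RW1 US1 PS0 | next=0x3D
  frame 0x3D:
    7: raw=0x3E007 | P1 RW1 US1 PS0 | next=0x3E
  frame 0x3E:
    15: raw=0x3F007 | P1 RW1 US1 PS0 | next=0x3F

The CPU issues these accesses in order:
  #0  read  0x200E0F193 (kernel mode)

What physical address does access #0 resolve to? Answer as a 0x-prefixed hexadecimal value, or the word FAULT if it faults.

Per-access translation:
#0 VA=0x200E0F193 (r,kernel):
  L0 @0x39[8] → 0x3D007  P=1,RW=1,US=1,PS=0
  L1 @0x3D[7] → 0x3E007  P=1,RW=1,US=1,PS=0
  L2 @0x3E[15] → 0x3F007  P=1,RW=1,US=1,PS=0
  → PA=0x3F193  (3 entries read)

Access #0 PA: 0x3F193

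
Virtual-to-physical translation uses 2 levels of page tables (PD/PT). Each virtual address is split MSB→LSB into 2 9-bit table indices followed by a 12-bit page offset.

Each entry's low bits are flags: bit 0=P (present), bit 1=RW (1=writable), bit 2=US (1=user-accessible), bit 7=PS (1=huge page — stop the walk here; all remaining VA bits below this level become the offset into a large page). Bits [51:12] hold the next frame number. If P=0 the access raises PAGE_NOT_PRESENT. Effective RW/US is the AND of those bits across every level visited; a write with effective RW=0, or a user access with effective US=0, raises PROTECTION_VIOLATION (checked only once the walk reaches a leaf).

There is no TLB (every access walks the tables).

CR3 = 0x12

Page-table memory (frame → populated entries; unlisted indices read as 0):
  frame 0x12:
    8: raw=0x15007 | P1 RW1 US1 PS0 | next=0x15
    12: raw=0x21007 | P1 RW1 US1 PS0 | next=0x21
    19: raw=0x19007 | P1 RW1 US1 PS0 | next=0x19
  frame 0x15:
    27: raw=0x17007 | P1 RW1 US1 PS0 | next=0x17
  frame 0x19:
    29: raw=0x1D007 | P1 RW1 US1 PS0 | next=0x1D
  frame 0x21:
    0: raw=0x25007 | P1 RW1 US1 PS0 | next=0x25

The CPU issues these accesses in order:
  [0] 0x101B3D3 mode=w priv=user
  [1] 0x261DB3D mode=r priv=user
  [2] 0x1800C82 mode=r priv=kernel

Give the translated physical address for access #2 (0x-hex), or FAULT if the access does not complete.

Per-access translation:
#0 VA=0x101B3D3 (w,user):
  [0] read 0x12 idx=8: raw=0x15007 flags P=1 W=1 U=1 S=0
  [1] read 0x15 idx=27: raw=0x17007 flags P=1 W=1 U=1 S=0
  ✓ 0x173D3  — 2 lookups
#1 VA=0x261DB3D (r,user):
  [0] read 0x12 idx=19: raw=0x19007 flags P=1 W=1 U=1 S=0
  [1] read 0x19 idx=29: raw=0x1D007 flags P=1 W=1 U=1 S=0
  ✓ 0x1DB3D  — 2 lookups
#2 VA=0x1800C82 (r,kernel):
  [0] read 0x12 idx=12: raw=0x21007 flags P=1 W=1 U=1 S=0
  [1] read 0x21 idx=0: raw=0x25007 flags P=1 W=1 U=1 S=0
  ✓ 0x25C82  — 2 lookups

Access #2 PA: 0x25C82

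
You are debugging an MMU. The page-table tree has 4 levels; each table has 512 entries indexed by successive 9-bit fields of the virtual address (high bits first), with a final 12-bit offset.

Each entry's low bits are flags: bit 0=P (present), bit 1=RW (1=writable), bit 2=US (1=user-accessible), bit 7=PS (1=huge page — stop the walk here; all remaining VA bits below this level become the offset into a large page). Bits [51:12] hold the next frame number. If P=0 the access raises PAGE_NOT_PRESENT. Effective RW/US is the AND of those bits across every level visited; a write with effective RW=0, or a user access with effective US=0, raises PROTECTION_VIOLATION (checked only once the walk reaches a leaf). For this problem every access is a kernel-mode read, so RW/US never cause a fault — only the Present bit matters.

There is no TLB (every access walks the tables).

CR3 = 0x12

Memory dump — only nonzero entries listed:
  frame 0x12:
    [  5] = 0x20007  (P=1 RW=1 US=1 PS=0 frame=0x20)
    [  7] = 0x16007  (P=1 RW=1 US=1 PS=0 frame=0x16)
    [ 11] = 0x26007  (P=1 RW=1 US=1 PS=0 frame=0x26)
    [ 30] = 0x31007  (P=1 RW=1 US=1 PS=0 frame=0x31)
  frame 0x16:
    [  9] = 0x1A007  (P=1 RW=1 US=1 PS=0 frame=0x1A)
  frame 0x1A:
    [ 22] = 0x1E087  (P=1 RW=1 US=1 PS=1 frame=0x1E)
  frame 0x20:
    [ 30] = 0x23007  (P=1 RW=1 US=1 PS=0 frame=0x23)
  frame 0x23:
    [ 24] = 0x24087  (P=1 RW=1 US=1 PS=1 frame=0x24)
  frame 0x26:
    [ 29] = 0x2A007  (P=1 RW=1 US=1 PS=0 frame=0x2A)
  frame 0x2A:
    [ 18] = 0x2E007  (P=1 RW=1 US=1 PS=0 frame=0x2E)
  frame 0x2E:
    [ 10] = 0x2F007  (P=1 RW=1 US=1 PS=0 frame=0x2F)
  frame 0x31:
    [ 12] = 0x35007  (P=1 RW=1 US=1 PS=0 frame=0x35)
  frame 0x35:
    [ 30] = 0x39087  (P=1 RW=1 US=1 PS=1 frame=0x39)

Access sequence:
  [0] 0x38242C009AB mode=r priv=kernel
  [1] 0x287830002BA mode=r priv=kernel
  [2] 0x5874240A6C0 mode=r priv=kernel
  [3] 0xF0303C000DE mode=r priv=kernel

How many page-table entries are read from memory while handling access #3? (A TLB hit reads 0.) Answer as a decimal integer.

Trace:
#0 VA=0x38242C009AB (r,kernel):
  [0] read 0x12 idx=7: raw=0x16007 flags P=1 W=1 U=1 S=0
  [1] read 0x16 idx=9: raw=0x1A007 flags P=1 W=1 U=1 S=0
  [2] read 0x1A idx=22: raw=0x1E087 flags P=1 W=1 U=1 S=1
  → PA=0x1E9AB (huge @L2)  (3 entries read)
#1 VA=0x287830002BA (r,kernel):
  [0] read 0x12 idx=5: raw=0x20007 flags P=1 W=1 U=1 S=0
  [1] read 0x20 idx=30: raw=0x23007 flags P=1 W=1 U=1 S=0
  [2] read 0x23 idx=24: raw=0x24087 flags P=1 W=1 U=1 S=1
  → PA=0x242BA (huge @L2)  (3 entries read)
#2 VA=0x5874240A6C0 (r,kernel):
  [0] read 0x12 idx=11: raw=0x26007 flags P=1 W=1 U=1 S=0
  [1] read 0x26 idx=29: raw=0x2A007 flags P=1 W=1 U=1 S=0
  [2] read 0x2A idx=18: raw=0x2E007 flags P=1 W=1 U=1 S=0
  [3] read 0x2E idx=10: raw=0x2F007 flags P=1 W=1 U=1 S=0
  → PA=0x2F6C0  (4 entries read)
#3 VA=0xF0303C000DE (r,kernel):
  [0] read 0x12 idx=30: raw=0x31007 flags P=1 W=1 U=1 S=0
  [1] read 0x31 idx=12: raw=0x35007 flags P=1 W=1 U=1 S=0
  [2] read 0x35 idx=30: raw=0x39087 flags P=1 W=1 U=1 S=1
  → PA=0x390DE (huge @L2)  (3 entries read)

Entries read for #3: 3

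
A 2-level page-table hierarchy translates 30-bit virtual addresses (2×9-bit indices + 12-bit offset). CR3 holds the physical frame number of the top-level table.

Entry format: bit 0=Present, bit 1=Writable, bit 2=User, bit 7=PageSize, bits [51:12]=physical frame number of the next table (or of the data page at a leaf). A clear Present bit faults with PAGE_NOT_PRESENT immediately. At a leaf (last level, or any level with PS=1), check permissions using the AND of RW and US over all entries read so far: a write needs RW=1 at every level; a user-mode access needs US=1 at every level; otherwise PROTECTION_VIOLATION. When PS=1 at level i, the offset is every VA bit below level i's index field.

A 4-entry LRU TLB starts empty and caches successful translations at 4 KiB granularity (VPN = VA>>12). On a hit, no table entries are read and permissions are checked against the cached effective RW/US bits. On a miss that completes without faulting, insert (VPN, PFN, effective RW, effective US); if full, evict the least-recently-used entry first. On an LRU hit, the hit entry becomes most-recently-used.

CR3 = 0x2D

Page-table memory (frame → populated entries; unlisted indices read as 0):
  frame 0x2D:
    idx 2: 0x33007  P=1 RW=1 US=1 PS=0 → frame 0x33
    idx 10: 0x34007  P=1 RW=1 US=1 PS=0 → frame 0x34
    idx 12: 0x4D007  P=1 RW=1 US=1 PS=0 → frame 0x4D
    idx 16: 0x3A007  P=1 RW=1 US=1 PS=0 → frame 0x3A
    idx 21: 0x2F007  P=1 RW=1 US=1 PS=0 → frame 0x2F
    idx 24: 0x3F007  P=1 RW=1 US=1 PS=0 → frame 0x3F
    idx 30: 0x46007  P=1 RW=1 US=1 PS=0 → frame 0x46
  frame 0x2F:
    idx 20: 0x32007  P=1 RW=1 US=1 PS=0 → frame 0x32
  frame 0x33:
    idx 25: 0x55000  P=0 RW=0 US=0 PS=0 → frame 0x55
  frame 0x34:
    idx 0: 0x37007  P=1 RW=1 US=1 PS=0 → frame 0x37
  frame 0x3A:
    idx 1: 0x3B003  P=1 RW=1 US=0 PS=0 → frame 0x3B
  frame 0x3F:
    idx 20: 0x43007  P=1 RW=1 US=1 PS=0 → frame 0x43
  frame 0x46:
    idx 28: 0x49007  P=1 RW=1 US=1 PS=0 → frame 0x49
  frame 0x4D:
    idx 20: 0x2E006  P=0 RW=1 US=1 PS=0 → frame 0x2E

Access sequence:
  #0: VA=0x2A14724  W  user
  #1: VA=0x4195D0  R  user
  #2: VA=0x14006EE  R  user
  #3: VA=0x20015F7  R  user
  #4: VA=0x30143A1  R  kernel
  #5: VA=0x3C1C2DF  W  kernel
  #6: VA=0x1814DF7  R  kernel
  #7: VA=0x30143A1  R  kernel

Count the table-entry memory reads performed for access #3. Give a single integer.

Walk each access:
#0 VA=0x2A14724 (w,user):
  L0: frame=0x2D idx=21 entry=0x2F007 [P=1 RW=1 US=1 PS=0]
  L1: frame=0x2F idx=20 entry=0x32007 [P=1 RW=1 US=1 PS=0]
  ✓ 0x32724  — 2 lookups
#1 VA=0x4195D0 (r,user):
  L0: frame=0x2D idx=2 entry=0x33007 [P=1 RW=1 US=1 PS=0]
  L1: frame=0x33 idx=25 entry=0x55000 [P=0 RW=0 US=0 PS=0]
  ✗ PAGE_NOT_PRESENT  [2 reads]
#2 VA=0x14006EE (r,user):
  L0: frame=0x2D idx=10 entry=0x34007 [P=1 RW=1 US=1 PS=0]
  L1: frame=0x34 idx=0 entry=0x37007 [P=1 RW=1 US=1 PS=0]
  ✓ 0x376EE  — 2 lookups
#3 VA=0x20015F7 (r,user):
  L0: frame=0x2D idx=16 entry=0x3A007 [P=1 RW=1 US=1 PS=0]
  L1: frame=0x3A idx=1 entry=0x3B003 [P=1 RW=1 US=0 PS=0]
  ✗ PROTECTION_VIOLATION  [2 reads]
#4 VA=0x30143A1 (r,kernel):
  L0: frame=0x2D idx=24 entry=0x3F007 [P=1 RW=1 US=1 PS=0]
  L1: frame=0x3F idx=20 entry=0x43007 [P=1 RW=1 US=1 PS=0]
  ✓ 0x433A1  — 2 lookups
#5 VA=0x3C1C2DF (w,kernel):
  L0: frame=0x2D idx=30 entry=0x46007 [P=1 RW=1 US=1 PS=0]
  L1: frame=0x46 idx=28 entry=0x49007 [P=1 RW=1 US=1 PS=0]
  ✓ 0x492DF  — 2 lookups
#6 VA=0x1814DF7 (r,kernel):
  L0: frame=0x2D idx=12 entry=0x4D007 [P=1 RW=1 US=1 PS=0]
  L1: frame=0x4D idx=20 entry=0x2E006 [P=0 RW=1 US=1 PS=0]
  ✗ PAGE_NOT_PRESENT  [2 reads]
#7 VA=0x30143A1 (r,kernel):
  TLB hit vpn=0x3014 → PA=0x433A1

Entries read for #3: 2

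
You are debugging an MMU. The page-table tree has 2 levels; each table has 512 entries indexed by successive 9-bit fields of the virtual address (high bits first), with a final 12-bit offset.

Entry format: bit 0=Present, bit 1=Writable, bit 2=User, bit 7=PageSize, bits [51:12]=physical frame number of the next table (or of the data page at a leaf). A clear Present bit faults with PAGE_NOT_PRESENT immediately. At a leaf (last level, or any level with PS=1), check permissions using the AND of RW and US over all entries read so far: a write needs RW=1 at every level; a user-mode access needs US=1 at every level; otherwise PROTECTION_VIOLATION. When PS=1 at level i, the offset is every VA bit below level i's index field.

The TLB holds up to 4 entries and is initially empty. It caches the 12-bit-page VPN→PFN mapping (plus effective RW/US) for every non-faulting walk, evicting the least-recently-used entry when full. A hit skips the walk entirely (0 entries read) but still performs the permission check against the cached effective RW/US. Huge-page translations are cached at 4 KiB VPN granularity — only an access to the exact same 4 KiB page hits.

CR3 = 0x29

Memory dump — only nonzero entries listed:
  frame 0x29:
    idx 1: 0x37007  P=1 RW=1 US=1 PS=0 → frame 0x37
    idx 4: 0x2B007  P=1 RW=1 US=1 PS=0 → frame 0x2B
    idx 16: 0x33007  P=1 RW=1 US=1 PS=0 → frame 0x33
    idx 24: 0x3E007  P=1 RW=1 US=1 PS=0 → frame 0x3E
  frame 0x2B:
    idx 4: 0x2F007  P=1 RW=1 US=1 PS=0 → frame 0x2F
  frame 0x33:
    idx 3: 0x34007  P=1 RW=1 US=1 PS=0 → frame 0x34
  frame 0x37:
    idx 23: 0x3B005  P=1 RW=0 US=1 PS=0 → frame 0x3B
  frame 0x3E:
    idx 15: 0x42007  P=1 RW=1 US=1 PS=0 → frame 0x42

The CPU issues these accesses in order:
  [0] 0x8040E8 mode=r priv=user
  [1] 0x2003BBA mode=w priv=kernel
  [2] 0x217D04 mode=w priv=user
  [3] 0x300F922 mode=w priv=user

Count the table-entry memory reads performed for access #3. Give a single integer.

Trace:
#0 VA=0x8040E8 (r,user):
  L0 @0x29[4] → 0x2B007  P=1,RW=1,US=1,PS=0
  L1 @0x2B[4] → 0x2F007  P=1,RW=1,US=1,PS=0
  ⇒ phys 0x2F0E8  [2 reads]
#1 VA=0x2003BBA (w,kernel):
  L0 @0x29[16] → 0x33007  P=1,RW=1,US=1,PS=0
  L1 @0x33[3] → 0x34007  P=1,RW=1,US=1,PS=0
  ⇒ phys 0x34BBA  [2 reads]
#2 VA=0x217D04 (w,user):
  L0 @0x29[1] → 0x37007  P=1,RW=1,US=1,PS=0
  L1 @0x37[23] → 0x3B005  P=1,RW=0,US=1,PS=0
  → PROTECTION_VIOLATION  (2 entries read)
#3 VA=0x300F922 (w,user):
  L0 @0x29[24] → 0x3E007  P=1,RW=1,US=1,PS=0
  L1 @0x3E[15] → 0x42007  P=1,RW=1,US=1,PS=0
  ⇒ phys 0x42922  [2 reads]

Entries read for #3: 2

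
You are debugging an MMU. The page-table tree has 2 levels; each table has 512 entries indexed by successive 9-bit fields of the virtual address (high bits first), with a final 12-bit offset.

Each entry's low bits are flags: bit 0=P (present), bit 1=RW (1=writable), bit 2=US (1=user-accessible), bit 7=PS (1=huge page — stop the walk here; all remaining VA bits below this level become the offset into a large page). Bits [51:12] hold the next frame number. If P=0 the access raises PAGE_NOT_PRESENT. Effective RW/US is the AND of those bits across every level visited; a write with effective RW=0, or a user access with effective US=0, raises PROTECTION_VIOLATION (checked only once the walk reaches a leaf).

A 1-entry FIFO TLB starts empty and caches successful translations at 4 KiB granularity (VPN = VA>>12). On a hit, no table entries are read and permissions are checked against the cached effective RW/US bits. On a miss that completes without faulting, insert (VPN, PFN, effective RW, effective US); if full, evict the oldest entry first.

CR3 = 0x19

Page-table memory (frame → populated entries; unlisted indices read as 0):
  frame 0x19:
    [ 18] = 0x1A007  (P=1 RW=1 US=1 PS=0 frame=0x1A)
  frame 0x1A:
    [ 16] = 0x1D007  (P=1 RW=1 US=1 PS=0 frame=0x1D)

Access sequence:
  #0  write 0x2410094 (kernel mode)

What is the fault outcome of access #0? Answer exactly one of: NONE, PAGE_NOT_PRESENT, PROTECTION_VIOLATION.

Per-access translation:
#0 VA=0x2410094 (w,kernel):
  lvl0: tbl 0x19, slot 18 ⇒ 0x1A007 (P1/RW1/US1/PS0)
  lvl1: tbl 0x1A, slot 16 ⇒ 0x1D007 (P1/RW1/US1/PS0)
  ✓ 0x1D094  — 2 lookups

Access #0 fault: NONE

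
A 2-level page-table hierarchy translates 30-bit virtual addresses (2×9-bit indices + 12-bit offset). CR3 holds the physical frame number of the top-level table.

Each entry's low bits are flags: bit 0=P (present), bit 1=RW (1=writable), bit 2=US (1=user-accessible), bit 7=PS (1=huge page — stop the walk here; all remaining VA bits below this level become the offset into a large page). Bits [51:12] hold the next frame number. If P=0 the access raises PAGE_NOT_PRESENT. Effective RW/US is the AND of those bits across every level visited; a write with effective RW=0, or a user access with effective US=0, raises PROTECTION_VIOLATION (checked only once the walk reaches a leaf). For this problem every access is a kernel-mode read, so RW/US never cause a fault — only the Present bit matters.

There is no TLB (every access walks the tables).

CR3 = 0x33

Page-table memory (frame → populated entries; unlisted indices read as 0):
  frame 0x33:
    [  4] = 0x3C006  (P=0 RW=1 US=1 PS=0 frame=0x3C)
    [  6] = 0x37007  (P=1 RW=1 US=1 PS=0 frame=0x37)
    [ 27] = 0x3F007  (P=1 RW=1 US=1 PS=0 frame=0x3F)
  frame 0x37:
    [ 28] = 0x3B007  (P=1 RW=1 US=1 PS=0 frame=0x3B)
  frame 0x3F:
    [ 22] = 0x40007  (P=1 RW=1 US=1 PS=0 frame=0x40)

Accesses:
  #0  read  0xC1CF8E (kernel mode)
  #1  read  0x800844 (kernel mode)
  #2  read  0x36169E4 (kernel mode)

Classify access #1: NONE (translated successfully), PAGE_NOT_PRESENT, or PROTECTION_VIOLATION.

Per-access translation:
#0 VA=0xC1CF8E (r,kernel):
  [0] read 0x33 idx=6: raw=0x37007 flags P=1 W=1 U=1 S=0
  [1] read 0x37 idx=28: raw=0x3B007 flags P=1 W=1 U=1 S=0
  ⇒ phys 0x3BF8E  [2 reads]
#1 VA=0x800844 (r,kernel):
  [0] read 0x33 idx=4: raw=0x3C006 flags P=0 W=1 U=1 S=0
  ⇒ fault: PAGE_NOT_PRESENT  — 1 lookups
#2 VA=0x36169E4 (r,kernel):
  [0] read 0x33 idx=27: raw=0x3F007 flags P=1 W=1 U=1 S=0
  [1] read 0x3F idx=22: raw=0x40007 flags P=1 W=1 U=1 S=0
  ⇒ phys 0x409E4  [2 reads]

Access #1 fault: PAGE_NOT_PRESENT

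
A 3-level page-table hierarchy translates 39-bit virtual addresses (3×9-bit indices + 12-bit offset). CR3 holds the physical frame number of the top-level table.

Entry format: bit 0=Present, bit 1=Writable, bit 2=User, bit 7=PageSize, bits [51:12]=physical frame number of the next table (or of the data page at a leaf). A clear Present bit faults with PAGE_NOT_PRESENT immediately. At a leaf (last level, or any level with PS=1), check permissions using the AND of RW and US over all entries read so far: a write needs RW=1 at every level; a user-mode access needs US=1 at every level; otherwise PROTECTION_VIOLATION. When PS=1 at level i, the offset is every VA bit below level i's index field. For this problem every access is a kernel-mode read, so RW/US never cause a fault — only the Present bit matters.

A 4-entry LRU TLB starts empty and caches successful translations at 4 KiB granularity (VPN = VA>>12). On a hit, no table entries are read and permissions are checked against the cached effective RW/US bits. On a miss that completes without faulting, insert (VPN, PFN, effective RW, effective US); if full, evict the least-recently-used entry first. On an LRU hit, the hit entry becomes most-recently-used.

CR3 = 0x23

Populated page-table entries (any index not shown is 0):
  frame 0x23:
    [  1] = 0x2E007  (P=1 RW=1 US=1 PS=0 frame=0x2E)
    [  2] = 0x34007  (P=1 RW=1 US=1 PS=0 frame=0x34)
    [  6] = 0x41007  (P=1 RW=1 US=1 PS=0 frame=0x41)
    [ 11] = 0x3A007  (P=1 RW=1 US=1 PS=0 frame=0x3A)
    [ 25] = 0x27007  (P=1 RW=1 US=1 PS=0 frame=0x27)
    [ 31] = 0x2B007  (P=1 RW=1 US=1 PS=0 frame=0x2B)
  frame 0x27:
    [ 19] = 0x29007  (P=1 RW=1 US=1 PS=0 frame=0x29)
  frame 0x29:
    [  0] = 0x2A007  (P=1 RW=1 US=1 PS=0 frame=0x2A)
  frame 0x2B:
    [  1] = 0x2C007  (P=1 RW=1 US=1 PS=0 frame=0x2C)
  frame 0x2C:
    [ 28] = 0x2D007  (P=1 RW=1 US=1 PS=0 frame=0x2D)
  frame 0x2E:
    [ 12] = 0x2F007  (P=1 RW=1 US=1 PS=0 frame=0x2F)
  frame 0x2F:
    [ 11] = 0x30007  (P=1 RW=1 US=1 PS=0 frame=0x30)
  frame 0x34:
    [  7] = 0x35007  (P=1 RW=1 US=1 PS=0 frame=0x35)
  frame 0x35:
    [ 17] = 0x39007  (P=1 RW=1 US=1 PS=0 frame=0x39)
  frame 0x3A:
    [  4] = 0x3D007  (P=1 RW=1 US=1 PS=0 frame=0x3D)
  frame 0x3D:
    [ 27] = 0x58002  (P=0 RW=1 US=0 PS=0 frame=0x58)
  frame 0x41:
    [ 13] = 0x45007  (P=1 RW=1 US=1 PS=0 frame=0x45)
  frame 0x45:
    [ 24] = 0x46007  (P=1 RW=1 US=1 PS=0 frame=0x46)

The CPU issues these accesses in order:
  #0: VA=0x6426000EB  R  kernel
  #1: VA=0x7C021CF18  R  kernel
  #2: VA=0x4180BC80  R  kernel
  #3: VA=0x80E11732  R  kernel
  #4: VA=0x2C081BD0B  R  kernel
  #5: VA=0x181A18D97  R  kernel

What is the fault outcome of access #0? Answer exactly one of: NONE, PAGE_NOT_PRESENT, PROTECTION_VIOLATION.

Trace:
#0 VA=0x6426000EB (r,kernel):
  L0 @0x23[25] → 0x27007  P=1,RW=1,US=1,PS=0
  L1 @0x27[19] → 0x29007  P=1,RW=1,US=1,PS=0
  L2 @0x29[0] → 0x2A007  P=1,RW=1,US=1,PS=0
  → PA=0x2A0EB  (3 entries read)
#1 VA=0x7C021CF18 (r,kernel):
  L0 @0x23[31] → 0x2B007  P=1,RW=1,US=1,PS=0
  L1 @0x2B[1] → 0x2C007  P=1,RW=1,US=1,PS=0
  L2 @0x2C[28] → 0x2D007  P=1,RW=1,US=1,PS=0
  → PA=0x2DF18  (3 entries read)
#2 VA=0x4180BC80 (r,kernel):
  L0 @0x23[1] → 0x2E007  P=1,RW=1,US=1,PS=0
  L1 @0x2E[12] → 0x2F007  P=1,RW=1,US=1,PS=0
  L2 @0x2F[11] → 0x30007  P=1,RW=1,US=1,PS=0
  → PA=0x30C80  (3 entries read)
#3 VA=0x80E11732 (r,kernel):
  L0 @0x23[2] → 0x34007  P=1,RW=1,US=1,PS=0
  L1 @0x34[7] → 0x35007  P=1,RW=1,US=1,PS=0
  L2 @0x35[17] → 0x39007  P=1,RW=1,US=1,PS=0
  → PA=0x39732  (3 entries read)
#4 VA=0x2C081BD0B (r,kernel):
  L0 @0x23[11] → 0x3A007  P=1,RW=1,US=1,PS=0
  L1 @0x3A[4] → 0x3D007  P=1,RW=1,US=1,PS=0
  L2 @0x3D[27] → 0x58002  P=0,RW=1,US=0,PS=0
  ✗ PAGE_NOT_PRESENT  [3 reads]
#5 VA=0x181A18D97 (r,kernel):
  L0 @0x23[6] → 0x41007  P=1,RW=1,US=1,PS=0
  L1 @0x41[13] → 0x45007  P=1,RW=1,US=1,PS=0
  L2 @0x45[24] → 0x46007  P=1,RW=1,US=1,PS=0
  → PA=0x46D97  (3 entries read)

Access #0 fault: NONE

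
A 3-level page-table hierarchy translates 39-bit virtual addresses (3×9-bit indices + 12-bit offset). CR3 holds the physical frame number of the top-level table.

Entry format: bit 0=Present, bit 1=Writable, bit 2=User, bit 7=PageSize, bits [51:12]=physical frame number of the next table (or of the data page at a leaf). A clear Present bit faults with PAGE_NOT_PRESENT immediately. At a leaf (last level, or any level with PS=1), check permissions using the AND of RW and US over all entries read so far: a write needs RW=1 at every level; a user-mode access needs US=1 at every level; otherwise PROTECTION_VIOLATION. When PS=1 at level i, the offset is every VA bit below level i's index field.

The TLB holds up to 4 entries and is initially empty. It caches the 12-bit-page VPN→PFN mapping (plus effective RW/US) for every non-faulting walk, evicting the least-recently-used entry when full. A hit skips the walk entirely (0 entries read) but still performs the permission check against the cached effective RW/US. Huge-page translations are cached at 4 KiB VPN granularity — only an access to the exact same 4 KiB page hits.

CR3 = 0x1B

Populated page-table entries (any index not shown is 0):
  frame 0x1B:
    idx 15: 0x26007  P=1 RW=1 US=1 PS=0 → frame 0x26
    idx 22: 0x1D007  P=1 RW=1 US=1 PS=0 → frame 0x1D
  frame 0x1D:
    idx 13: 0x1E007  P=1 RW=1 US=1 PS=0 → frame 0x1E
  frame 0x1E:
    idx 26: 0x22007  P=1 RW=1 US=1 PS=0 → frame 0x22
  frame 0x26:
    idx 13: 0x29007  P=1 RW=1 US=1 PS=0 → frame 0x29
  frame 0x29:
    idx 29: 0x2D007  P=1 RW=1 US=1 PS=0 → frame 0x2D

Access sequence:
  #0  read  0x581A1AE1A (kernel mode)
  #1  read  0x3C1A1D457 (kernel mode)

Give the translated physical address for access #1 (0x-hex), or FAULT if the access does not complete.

Per-access translation:
#0 VA=0x581A1AE1A (r,kernel):
  L0: frame=0x1B idx=22 entry=0x1D007 [P=1 RW=1 US=1 PS=0]
  L1: frame=0x1D idx=13 entry=0x1E007 [P=1 RW=1 US=1 PS=0]
  L2: frame=0x1E idx=26 entry=0x22007 [P=1 RW=1 US=1 PS=0]
  ⇒ phys 0x22E1A  [3 reads]
#1 VA=0x3C1A1D457 (r,kernel):
  L0: frame=0x1B idx=15 entry=0x26007 [P=1 RW=1 US=1 PS=0]
  L1: frame=0x26 idx=13 entry=0x29007 [P=1 RW=1 US=1 PS=0]
  L2: frame=0x29 idx=29 entry=0x2D007 [P=1 RW=1 US=1 PS=0]
  ⇒ phys 0x2D457  [3 reads]

Access #1 PA: 0x2D457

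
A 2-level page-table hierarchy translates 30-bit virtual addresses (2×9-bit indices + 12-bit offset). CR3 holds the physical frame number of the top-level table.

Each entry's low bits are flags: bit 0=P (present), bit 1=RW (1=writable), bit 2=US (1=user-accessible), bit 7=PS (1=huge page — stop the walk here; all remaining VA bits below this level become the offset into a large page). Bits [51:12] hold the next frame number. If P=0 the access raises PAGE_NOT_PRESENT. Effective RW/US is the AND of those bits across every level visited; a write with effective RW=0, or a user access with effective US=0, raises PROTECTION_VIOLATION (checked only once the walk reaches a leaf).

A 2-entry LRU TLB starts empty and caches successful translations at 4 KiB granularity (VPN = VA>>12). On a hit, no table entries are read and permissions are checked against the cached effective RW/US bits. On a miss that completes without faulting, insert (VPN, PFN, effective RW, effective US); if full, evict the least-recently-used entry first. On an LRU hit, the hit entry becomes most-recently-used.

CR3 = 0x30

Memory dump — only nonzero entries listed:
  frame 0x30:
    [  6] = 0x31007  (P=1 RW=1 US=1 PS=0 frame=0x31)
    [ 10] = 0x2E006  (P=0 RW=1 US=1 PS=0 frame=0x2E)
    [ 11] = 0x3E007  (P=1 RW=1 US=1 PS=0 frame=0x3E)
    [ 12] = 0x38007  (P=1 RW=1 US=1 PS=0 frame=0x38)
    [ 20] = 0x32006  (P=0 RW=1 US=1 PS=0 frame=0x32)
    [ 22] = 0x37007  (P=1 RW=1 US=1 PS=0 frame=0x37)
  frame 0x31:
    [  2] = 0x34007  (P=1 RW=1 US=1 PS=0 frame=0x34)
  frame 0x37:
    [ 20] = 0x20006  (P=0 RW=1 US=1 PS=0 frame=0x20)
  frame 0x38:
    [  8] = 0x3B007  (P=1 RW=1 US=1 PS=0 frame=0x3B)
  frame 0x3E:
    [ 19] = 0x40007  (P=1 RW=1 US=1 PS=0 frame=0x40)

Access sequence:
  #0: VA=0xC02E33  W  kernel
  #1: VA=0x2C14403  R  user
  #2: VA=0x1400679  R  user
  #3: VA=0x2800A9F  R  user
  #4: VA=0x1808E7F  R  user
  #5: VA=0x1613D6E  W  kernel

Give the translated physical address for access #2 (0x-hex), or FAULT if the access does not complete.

Per-access translation:
#0 VA=0xC02E33 (w,kernel):
  L0 @0x30[6] → 0x31007  P=1,RW=1,US=1,PS=0
  L1 @0x31[2] → 0x34007  P=1,RW=1,US=1,PS=0
  ⇒ phys 0x34E33  [2 reads]
#1 VA=0x2C14403 (r,user):
  L0 @0x30[22] → 0x37007  P=1,RW=1,US=1,PS=0
  L1 @0x37[20] → 0x20006  P=0,RW=1,US=1,PS=0
  → PAGE_NOT_PRESENT  (2 entries read)
#2 VA=0x1400679 (r,user):
  L0 @0x30[10] → 0x2E006  P=0,RW=1,US=1,PS=0
  → PAGE_NOT_PRESENT  (1 entries read)
#3 VA=0x2800A9F (r,user):
  L0 @0x30[20] → 0x32006  P=0,RW=1,US=1,PS=0
  → PAGE_NOT_PRESENT  (1 entries read)
#4 VA=0x1808E7F (r,user):
  L0 @0x30[12] → 0x38007  P=1,RW=1,US=1,PS=0
  L1 @0x38[8] → 0x3B007  P=1,RW=1,US=1,PS=0
  ⇒ phys 0x3BE7F  [2 reads]
#5 VA=0x1613D6E (w,kernel):
  L0 @0x30[11] → 0x3E007  P=1,RW=1,US=1,PS=0
  L1 @0x3E[19] → 0x40007  P=1,RW=1,US=1,PS=0
  ⇒ phys 0x40D6E  [2 reads]

Access #2 PA: FAULT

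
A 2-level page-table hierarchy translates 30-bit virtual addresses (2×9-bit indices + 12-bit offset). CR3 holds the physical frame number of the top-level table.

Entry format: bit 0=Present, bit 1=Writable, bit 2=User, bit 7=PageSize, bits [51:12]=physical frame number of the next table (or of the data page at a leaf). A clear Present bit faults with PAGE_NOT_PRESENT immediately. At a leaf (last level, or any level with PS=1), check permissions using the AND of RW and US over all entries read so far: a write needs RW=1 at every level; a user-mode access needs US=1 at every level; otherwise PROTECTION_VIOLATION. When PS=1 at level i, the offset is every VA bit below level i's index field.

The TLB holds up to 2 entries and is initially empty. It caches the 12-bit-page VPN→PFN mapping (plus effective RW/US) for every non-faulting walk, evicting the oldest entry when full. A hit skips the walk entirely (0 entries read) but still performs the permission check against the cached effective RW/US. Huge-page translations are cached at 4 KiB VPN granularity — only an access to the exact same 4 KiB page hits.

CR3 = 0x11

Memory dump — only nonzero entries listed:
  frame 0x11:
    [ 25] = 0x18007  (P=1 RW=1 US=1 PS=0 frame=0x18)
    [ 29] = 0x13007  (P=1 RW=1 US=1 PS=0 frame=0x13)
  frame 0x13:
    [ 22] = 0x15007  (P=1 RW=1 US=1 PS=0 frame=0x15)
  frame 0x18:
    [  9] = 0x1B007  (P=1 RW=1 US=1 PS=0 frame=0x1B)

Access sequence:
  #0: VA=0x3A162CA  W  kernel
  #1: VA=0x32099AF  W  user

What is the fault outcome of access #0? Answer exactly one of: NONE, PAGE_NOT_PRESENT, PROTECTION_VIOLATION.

Walk each access:
#0 VA=0x3A162CA (w,kernel):
  [0] read 0x11 idx=29: raw=0x13007 flags P=1 W=1 U=1 S=0
  [1] read 0x13 idx=22: raw=0x15007 flags P=1 W=1 U=1 S=0
  → PA=0x152CA  (2 entries read)
#1 VA=0x32099AF (w,user):
  [0] read 0x11 idx=25: raw=0x18007 flags P=1 W=1 U=1 S=0
  [1] read 0x18 idx=9: raw=0x1B007 flags P=1 W=1 U=1 S=0
  → PA=0x1B9AF  (2 entries read)

Access #0 fault: NONE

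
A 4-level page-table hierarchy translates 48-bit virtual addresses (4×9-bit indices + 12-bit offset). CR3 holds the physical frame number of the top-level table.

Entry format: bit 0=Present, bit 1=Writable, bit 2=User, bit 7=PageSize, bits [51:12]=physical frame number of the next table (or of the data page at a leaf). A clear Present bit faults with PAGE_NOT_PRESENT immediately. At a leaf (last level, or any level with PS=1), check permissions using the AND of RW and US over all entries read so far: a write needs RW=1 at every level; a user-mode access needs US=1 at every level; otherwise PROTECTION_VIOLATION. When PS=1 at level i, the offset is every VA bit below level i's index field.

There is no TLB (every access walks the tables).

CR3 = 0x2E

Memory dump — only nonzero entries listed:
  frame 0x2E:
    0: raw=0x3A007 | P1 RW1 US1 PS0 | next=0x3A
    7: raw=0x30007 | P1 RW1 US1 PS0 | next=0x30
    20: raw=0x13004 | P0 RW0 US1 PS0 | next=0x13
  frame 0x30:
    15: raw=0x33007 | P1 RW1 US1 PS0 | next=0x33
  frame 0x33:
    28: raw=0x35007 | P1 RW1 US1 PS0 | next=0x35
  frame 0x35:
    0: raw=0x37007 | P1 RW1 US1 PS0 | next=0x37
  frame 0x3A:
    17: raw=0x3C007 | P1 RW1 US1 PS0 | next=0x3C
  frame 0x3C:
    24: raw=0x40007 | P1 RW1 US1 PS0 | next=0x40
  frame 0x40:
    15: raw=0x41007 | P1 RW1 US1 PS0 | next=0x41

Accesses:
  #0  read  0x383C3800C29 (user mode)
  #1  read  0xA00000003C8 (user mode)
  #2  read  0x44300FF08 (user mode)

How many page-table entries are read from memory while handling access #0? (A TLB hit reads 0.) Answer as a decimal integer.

Walk each access:
#0 VA=0x383C3800C29 (r,user):
  lvl0: tbl 0x2E, slot 7 ⇒ 0x30007 (P1/RW1/US1/PS0)
  lvl1: tbl 0x30, slot 15 ⇒ 0x33007 (P1/RW1/US1/PS0)
  lvl2: tbl 0x33, slot 28 ⇒ 0x35007 (P1/RW1/US1/PS0)
  lvl3: tbl 0x35, slot 0 ⇒ 0x37007 (P1/RW1/US1/PS0)
  → PA=0x37C29  (4 entries read)
#1 VA=0xA00000003C8 (r,user):
  lvl0: tbl 0x2E, slot 20 ⇒ 0x13004 (P0/RW0/US1/PS0)
  ✗ PAGE_NOT_PRESENT  [1 reads]
#2 VA=0x44300FF08 (r,user):
  lvl0: tbl 0x2E, slot 0 ⇒ 0x3A007 (P1/RW1/US1/PS0)
  lvl1: tbl 0x3A, slot 17 ⇒ 0x3C007 (P1/RW1/US1/PS0)
  lvl2: tbl 0x3C, slot 24 ⇒ 0x40007 (P1/RW1/US1/PS0)
  lvl3: tbl 0x40, slot 15 ⇒ 0x41007 (P1/RW1/US1/PS0)
  → PA=0x41F08  (4 entries read)

Entries read for #0: 4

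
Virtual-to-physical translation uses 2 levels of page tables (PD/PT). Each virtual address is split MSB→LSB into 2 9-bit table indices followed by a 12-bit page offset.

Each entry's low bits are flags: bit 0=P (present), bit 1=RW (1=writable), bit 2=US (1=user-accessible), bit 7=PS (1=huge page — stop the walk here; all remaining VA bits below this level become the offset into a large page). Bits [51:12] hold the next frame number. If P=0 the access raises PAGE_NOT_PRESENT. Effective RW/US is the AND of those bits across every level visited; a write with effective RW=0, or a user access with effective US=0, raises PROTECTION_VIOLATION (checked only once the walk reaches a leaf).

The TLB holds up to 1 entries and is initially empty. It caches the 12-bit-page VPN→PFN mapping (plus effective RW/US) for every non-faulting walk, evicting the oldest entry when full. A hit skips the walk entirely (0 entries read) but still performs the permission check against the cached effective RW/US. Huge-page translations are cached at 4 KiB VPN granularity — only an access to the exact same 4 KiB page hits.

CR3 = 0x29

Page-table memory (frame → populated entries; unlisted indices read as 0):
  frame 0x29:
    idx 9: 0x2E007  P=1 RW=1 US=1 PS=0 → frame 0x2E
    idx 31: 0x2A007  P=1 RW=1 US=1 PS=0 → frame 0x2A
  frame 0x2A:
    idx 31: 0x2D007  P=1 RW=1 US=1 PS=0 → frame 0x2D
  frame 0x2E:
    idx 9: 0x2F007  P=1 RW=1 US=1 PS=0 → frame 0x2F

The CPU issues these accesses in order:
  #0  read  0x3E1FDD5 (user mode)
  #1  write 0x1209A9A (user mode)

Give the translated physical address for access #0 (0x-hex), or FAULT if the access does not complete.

Walk each access:
#0 VA=0x3E1FDD5 (r,user):
  lvl0: tbl 0x29, slot 31 ⇒ 0x2A007 (P1/RW1/US1/PS0)
  lvl1: tbl 0x2A, slot 31 ⇒ 0x2D007 (P1/RW1/US1/PS0)
  → PA=0x2DDD5  (2 entries read)
#1 VA=0x1209A9A (w,user):
  lvl0: tbl 0x29, slot 9 ⇒ 0x2E007 (P1/RW1/US1/PS0)
  lvl1: tbl 0x2E, slot 9 ⇒ 0x2F007 (P1/RW1/US1/PS0)
  → PA=0x2FA9A  (2 entries read)

Access #0 PA: 0x2DDD5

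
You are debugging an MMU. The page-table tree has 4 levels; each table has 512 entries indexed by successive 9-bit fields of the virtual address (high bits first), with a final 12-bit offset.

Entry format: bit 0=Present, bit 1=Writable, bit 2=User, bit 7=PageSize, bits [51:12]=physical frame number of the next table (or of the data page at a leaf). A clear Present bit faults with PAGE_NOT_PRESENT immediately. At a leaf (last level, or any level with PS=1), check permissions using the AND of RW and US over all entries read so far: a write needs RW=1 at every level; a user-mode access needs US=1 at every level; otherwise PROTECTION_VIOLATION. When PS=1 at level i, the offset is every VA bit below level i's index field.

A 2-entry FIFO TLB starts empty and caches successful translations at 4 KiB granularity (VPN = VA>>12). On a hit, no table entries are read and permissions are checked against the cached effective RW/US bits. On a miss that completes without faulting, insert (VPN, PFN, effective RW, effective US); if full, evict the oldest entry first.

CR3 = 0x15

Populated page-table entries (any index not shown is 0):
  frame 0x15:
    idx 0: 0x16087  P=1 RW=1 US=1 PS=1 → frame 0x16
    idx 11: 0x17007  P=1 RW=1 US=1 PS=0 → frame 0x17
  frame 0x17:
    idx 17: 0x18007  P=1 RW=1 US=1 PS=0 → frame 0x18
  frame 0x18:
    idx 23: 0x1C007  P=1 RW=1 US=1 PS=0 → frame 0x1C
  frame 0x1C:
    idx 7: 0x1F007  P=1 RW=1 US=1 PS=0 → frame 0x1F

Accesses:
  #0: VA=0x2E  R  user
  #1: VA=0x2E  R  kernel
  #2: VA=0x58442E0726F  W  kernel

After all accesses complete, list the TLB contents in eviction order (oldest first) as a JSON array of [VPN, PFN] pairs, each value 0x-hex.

Per-access translation:
#0 VA=0x2E (r,user):
  L0: frame=0x15 idx=0 entry=0x16087 [P=1 RW=1 US=1 PS=1]
  ✓ 0x1602E (huge @L0)  — 1 lookups
#1 VA=0x2E (r,kernel):
  TLB hit vpn=0x0 → PA=0x1602E
#2 VA=0x58442E0726F (w,kernel):
  L0: frame=0x15 idx=11 entry=0x17007 [P=1 RW=1 US=1 PS=0]
  L1: frame=0x17 idx=17 entry=0x18007 [P=1 RW=1 US=1 PS=0]
  L2: frame=0x18 idx=23 entry=0x1C007 [P=1 RW=1 US=1 PS=0]
  L3: frame=0x1C idx=7 entry=0x1F007 [P=1 RW=1 US=1 PS=0]
  ✓ 0x1F26F  — 4 lookups

TLB: [["0x0", "0x16"], ["0x58442E07", "0x1F"]]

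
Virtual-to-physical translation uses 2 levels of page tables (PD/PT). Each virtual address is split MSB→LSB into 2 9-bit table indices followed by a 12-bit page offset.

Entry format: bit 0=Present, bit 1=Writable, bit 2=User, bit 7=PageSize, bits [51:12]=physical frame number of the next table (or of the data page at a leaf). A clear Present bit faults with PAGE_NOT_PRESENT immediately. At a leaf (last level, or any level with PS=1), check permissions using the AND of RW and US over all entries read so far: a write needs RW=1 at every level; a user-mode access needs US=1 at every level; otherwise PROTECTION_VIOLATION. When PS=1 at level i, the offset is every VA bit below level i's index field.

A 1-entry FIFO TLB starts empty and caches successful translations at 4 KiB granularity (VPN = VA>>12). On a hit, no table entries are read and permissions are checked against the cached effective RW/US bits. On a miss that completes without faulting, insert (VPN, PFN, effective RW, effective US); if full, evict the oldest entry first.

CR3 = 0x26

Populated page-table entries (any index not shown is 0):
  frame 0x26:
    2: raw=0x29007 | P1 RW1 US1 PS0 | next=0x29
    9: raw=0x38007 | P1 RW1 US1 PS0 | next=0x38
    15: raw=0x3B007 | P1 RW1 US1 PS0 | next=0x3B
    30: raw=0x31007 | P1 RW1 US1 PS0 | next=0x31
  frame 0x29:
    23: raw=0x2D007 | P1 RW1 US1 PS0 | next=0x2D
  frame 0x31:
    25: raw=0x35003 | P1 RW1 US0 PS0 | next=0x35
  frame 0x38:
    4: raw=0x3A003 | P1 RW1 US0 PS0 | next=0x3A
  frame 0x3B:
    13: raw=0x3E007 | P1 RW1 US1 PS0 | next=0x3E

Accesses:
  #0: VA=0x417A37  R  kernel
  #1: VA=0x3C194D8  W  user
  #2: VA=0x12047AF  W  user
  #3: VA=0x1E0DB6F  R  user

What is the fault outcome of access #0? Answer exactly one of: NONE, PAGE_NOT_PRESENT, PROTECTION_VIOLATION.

Trace:
#0 VA=0x417A37 (r,kernel):
  L0: frame=0x26 idx=2 entry=0x29007 [P=1 RW=1 US=1 PS=0]
  L1: frame=0x29 idx=23 entry=0x2D007 [P=1 RW=1 US=1 PS=0]
  → PA=0x2DA37  (2 entries read)
#1 VA=0x3C194D8 (w,user):
  L0: frame=0x26 idx=30 entry=0x31007 [P=1 RW=1 US=1 PS=0]
  L1: frame=0x31 idx=25 entry=0x35003 [P=1 RW=1 US=0 PS=0]
  ⇒ fault: PROTECTION_VIOLATION  — 2 lookups
#2 VA=0x12047AF (w,user):
  L0: frame=0x26 idx=9 entry=0x38007 [P=1 RW=1 US=1 PS=0]
  L1: frame=0x38 idx=4 entry=0x3A003 [P=1 RW=1 US=0 PS=0]
  ⇒ fault: PROTECTION_VIOLATION  — 2 lookups
#3 VA=0x1E0DB6F (r,user):
  L0: frame=0x26 idx=15 entry=0x3B007 [P=1 RW=1 US=1 PS=0]
  L1: frame=0x3B idx=13 entry=0x3E007 [P=1 RW=1 US=1 PS=0]
  → PA=0x3EB6F  (2 entries read)

Access #0 fault: NONE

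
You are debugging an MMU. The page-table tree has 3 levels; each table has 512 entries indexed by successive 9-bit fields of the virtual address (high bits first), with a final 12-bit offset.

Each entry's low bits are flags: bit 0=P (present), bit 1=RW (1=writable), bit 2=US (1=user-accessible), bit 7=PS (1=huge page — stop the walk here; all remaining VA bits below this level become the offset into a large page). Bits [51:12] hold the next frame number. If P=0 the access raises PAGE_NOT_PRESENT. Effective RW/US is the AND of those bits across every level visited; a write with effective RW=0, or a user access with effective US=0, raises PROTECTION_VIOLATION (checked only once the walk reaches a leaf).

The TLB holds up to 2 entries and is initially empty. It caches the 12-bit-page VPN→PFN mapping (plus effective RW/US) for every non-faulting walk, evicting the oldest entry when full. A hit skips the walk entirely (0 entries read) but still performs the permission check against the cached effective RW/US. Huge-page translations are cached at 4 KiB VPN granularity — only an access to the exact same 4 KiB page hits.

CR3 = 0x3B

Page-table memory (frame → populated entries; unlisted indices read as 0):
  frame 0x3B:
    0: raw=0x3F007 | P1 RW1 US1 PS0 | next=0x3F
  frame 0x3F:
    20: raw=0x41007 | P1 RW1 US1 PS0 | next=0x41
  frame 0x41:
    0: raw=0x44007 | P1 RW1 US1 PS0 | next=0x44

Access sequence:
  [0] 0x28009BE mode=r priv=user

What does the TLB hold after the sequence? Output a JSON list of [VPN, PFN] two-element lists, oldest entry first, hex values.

Trace:
#0 VA=0x28009BE (r,user):
  L0 @0x3B[0] → 0x3F007  P=1,RW=1,US=1,PS=0
  L1 @0x3F[20] → 0x41007  P=1,RW=1,US=1,PS=0
  L2 @0x41[0] → 0x44007  P=1,RW=1,US=1,PS=0
  ✓ 0x449BE  — 3 lookups

TLB: [["0x2800", "0x44"]]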